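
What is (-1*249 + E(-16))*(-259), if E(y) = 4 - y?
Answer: 59311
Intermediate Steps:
(-1*249 + E(-16))*(-259) = (-1*249 + (4 - 1*(-16)))*(-259) = (-249 + (4 + 16))*(-259) = (-249 + 20)*(-259) = -229*(-259) = 59311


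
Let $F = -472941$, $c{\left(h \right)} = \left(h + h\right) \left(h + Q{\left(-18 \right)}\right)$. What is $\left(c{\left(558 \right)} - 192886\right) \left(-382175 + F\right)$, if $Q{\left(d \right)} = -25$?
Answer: $-343707035272$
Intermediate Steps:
$c{\left(h \right)} = 2 h \left(-25 + h\right)$ ($c{\left(h \right)} = \left(h + h\right) \left(h - 25\right) = 2 h \left(-25 + h\right)$)
$\left(c{\left(558 \right)} - 192886\right) \left(-382175 + F\right) = \left(2 \cdot 558 \left(-25 + 558\right) - 192886\right) \left(-382175 - 472941\right) = \left(2 \cdot 558 \cdot 533 - 192886\right) \left(-855116\right) = \left(594828 - 192886\right) \left(-855116\right) = 401942 \left(-855116\right) = -343707035272$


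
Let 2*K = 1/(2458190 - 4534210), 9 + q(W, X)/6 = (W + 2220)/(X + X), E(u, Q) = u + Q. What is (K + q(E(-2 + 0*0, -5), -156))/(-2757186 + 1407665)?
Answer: 5211848223/72842447246920 ≈ 7.1550e-5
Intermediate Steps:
E(u, Q) = Q + u
q(W, X) = -54 + 3*(2220 + W)/X (q(W, X) = -54 + 6*((W + 2220)/(X + X)) = -54 + 6*((2220 + W)/((2*X))) = -54 + 6*((2220 + W)*(1/(2*X))) = -54 + 6*((2220 + W)/(2*X)) = -54 + 3*(2220 + W)/X)
K = -1/4152040 (K = 1/(2*(2458190 - 4534210)) = (½)/(-2076020) = (½)*(-1/2076020) = -1/4152040 ≈ -2.4085e-7)
(K + q(E(-2 + 0*0, -5), -156))/(-2757186 + 1407665) = (-1/4152040 + 3*(2220 + (-5 + (-2 + 0*0)) - 18*(-156))/(-156))/(-2757186 + 1407665) = (-1/4152040 + 3*(-1/156)*(2220 + (-5 + (-2 + 0)) + 2808))/(-1349521) = (-1/4152040 + 3*(-1/156)*(2220 + (-5 - 2) + 2808))*(-1/1349521) = (-1/4152040 + 3*(-1/156)*(2220 - 7 + 2808))*(-1/1349521) = (-1/4152040 + 3*(-1/156)*5021)*(-1/1349521) = (-1/4152040 - 5021/52)*(-1/1349521) = -5211848223/53976520*(-1/1349521) = 5211848223/72842447246920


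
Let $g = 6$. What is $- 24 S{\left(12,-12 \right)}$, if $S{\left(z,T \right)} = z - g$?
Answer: $-144$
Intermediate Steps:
$S{\left(z,T \right)} = -6 + z$ ($S{\left(z,T \right)} = z - 6 = -6 + z$)
$- 24 S{\left(12,-12 \right)} = - 24 \left(-6 + 12\right) = \left(-24\right) 6 = -144$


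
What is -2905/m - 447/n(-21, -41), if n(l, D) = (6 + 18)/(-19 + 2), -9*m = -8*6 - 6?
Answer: -4021/24 ≈ -167.54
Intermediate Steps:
m = 6 (m = -(-8*6 - 6)/9 = -(-48 - 6)/9 = -⅑*(-54) = 6)
n(l, D) = -24/17 (n(l, D) = 24/(-17) = 24*(-1/17) = -24/17)
-2905/m - 447/n(-21, -41) = -2905/6 - 447/(-24/17) = -2905*⅙ - 447*(-17/24) = -2905/6 + 2533/8 = -4021/24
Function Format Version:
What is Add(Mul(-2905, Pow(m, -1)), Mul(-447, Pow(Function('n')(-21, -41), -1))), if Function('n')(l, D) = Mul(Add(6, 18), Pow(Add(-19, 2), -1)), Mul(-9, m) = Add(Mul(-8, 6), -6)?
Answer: Rational(-4021, 24) ≈ -167.54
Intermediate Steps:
m = 6 (m = Mul(Rational(-1, 9), Add(Mul(-8, 6), -6)) = Mul(Rational(-1, 9), Add(-48, -6)) = Mul(Rational(-1, 9), -54) = 6)
Function('n')(l, D) = Rational(-24, 17) (Function('n')(l, D) = Mul(24, Pow(-17, -1)) = Mul(24, Rational(-1, 17)) = Rational(-24, 17))
Add(Mul(-2905, Pow(m, -1)), Mul(-447, Pow(Function('n')(-21, -41), -1))) = Add(Mul(-2905, Pow(6, -1)), Mul(-447, Pow(Rational(-24, 17), -1))) = Add(Mul(-2905, Rational(1, 6)), Mul(-447, Rational(-17, 24))) = Add(Rational(-2905, 6), Rational(2533, 8)) = Rational(-4021, 24)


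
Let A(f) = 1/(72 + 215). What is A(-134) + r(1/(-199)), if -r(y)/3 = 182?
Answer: -156701/287 ≈ -546.00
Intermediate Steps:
r(y) = -546 (r(y) = -3*182 = -546)
A(f) = 1/287
A(-134) + r(1/(-199)) = 1/287 - 546 = -156701/287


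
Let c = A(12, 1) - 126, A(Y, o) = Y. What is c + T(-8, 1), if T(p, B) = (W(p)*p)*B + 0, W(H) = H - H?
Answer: -114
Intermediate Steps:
W(H) = 0
T(p, B) = 0 (T(p, B) = (0*p)*B + 0 = 0*B + 0 = 0 + 0 = 0)
c = -114 (c = 12 - 126 = -114)
c + T(-8, 1) = -114 + 0 = -114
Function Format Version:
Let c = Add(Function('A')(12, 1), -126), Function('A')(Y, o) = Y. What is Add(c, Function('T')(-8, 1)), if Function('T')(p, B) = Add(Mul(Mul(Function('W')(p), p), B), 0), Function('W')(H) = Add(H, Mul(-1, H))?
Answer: -114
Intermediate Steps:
Function('W')(H) = 0
Function('T')(p, B) = 0 (Function('T')(p, B) = Add(Mul(Mul(0, p), B), 0) = Add(Mul(0, B), 0) = Add(0, 0) = 0)
c = -114 (c = Add(12, -126) = -114)
Add(c, Function('T')(-8, 1)) = Add(-114, 0) = -114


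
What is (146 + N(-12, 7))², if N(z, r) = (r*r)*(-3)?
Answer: 1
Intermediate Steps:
N(z, r) = -3*r² (N(z, r) = r²*(-3) = -3*r²)
(146 + N(-12, 7))² = (146 - 3*7²)² = (146 - 3*49)² = (146 - 147)² = (-1)² = 1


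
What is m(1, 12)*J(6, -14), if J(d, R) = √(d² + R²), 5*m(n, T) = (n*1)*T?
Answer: 24*√58/5 ≈ 36.556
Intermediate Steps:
m(n, T) = T*n/5 (m(n, T) = ((n*1)*T)/5 = (n*T)/5 = (T*n)/5 = T*n/5)
J(d, R) = √(R² + d²)
m(1, 12)*J(6, -14) = ((⅕)*12*1)*√((-14)² + 6²) = 12*√(196 + 36)/5 = 12*√232/5 = 12*(2*√58)/5 = 24*√58/5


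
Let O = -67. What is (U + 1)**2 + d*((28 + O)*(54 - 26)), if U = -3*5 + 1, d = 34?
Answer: -36959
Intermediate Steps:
U = -14 (U = -15 + 1 = -14)
(U + 1)**2 + d*((28 + O)*(54 - 26)) = (-14 + 1)**2 + 34*((28 - 67)*(54 - 26)) = (-13)**2 + 34*(-39*28) = 169 + 34*(-1092) = 169 - 37128 = -36959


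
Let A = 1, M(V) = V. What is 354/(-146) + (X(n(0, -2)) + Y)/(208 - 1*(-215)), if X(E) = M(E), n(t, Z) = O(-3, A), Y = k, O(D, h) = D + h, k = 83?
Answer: -7662/3431 ≈ -2.2332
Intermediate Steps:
Y = 83
n(t, Z) = -2 (n(t, Z) = -3 + 1 = -2)
X(E) = E
354/(-146) + (X(n(0, -2)) + Y)/(208 - 1*(-215)) = 354/(-146) + (-2 + 83)/(208 - 1*(-215)) = 354*(-1/146) + 81/(208 + 215) = -177/73 + 81/423 = -177/73 + 81*(1/423) = -177/73 + 9/47 = -7662/3431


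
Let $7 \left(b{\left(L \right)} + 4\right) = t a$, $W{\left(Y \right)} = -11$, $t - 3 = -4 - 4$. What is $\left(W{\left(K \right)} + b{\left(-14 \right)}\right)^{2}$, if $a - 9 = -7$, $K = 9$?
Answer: $\frac{13225}{49} \approx 269.9$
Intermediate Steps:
$t = -5$ ($t = 3 - 8 = -5$)
$a = 2$ ($a = 9 - 7 = 2$)
$b{\left(L \right)} = - \frac{38}{7}$ ($b{\left(L \right)} = -4 + \frac{\left(-5\right) 2}{7} = -4 + \frac{1}{7} \left(-10\right) = -4 - \frac{10}{7} = - \frac{38}{7}$)
$\left(W{\left(K \right)} + b{\left(-14 \right)}\right)^{2} = \left(-11 - \frac{38}{7}\right)^{2} = \left(- \frac{115}{7}\right)^{2} = \frac{13225}{49}$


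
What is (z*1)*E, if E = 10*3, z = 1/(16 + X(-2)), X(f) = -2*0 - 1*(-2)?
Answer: 5/3 ≈ 1.6667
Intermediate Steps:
X(f) = 2 (X(f) = 0 + 2 = 2)
z = 1/18 (z = 1/(16 + 2) = 1/18 ≈ 0.055556)
E = 30
(z*1)*E = ((1/18)*1)*30 = (1/18)*30 = 5/3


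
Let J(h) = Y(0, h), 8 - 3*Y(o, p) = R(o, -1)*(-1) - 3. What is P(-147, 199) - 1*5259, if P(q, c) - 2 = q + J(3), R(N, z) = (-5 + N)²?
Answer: -5392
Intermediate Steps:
Y(o, p) = 11/3 + (-5 + o)²/3 (Y(o, p) = 8/3 - ((-5 + o)²*(-1) - 3)/3 = 8/3 - (-(-5 + o)² - 3)/3 = 8/3 - (-3 - (-5 + o)²)/3 = 8/3 + (1 + (-5 + o)²/3) = 11/3 + (-5 + o)²/3)
J(h) = 12 (J(h) = 11/3 + (-5 + 0)²/3 = 11/3 + (⅓)*(-5)² = 11/3 + (⅓)*25 = 11/3 + 25/3 = 12)
P(q, c) = 14 + q (P(q, c) = 2 + (q + 12) = 2 + (12 + q) = 14 + q)
P(-147, 199) - 1*5259 = (14 - 147) - 1*5259 = -133 - 5259 = -5392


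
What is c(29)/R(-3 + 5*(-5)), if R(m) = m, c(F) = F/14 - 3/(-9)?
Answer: -101/1176 ≈ -0.085884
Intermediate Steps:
c(F) = 1/3 + F/14 (c(F) = F*(1/14) - 3*(-1/9) = F/14 + 1/3 = 1/3 + F/14)
c(29)/R(-3 + 5*(-5)) = (1/3 + (1/14)*29)/(-3 + 5*(-5)) = (1/3 + 29/14)/(-3 - 25) = (101/42)/(-28) = (101/42)*(-1/28) = -101/1176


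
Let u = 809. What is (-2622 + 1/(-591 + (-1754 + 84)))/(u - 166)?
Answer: -5928343/1453823 ≈ -4.0778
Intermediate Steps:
(-2622 + 1/(-591 + (-1754 + 84)))/(u - 166) = (-2622 + 1/(-591 + (-1754 + 84)))/(809 - 166) = (-2622 + 1/(-591 - 1670))/643 = (-2622 + 1/(-2261))*(1/643) = (-2622 - 1/2261)*(1/643) = -5928343/2261*1/643 = -5928343/1453823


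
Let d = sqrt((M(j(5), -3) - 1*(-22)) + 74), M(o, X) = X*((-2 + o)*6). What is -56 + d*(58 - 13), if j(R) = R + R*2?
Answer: -56 + 45*I*sqrt(138) ≈ -56.0 + 528.63*I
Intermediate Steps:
j(R) = 3*R (j(R) = R + 2*R = 3*R)
M(o, X) = X*(-12 + 6*o)
d = I*sqrt(138) (d = sqrt((6*(-3)*(-2 + 3*5) - 1*(-22)) + 74) = sqrt((6*(-3)*(-2 + 15) + 22) + 74) = sqrt((6*(-3)*13 + 22) + 74) = sqrt((-234 + 22) + 74) = sqrt(-212 + 74) = sqrt(-138) = I*sqrt(138) ≈ 11.747*I)
-56 + d*(58 - 13) = -56 + (I*sqrt(138))*(58 - 13) = -56 + (I*sqrt(138))*45 = -56 + 45*I*sqrt(138)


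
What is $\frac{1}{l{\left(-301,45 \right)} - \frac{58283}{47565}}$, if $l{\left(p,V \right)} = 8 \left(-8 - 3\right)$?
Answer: $- \frac{47565}{4244003} \approx -0.011208$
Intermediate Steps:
$l{\left(p,V \right)} = -88$ ($l{\left(p,V \right)} = 8 \left(-11\right) = -88$)
$\frac{1}{l{\left(-301,45 \right)} - \frac{58283}{47565}} = \frac{1}{-88 - \frac{58283}{47565}} = \frac{1}{- \frac{4244003}{47565}} = - \frac{47565}{4244003}$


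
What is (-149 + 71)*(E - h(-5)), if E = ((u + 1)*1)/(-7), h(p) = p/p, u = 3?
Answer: 858/7 ≈ 122.57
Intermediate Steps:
h(p) = 1
E = -4/7 (E = ((3 + 1)*1)/(-7) = (4*1)*(-⅐) = 4*(-⅐) = -4/7 ≈ -0.57143)
(-149 + 71)*(E - h(-5)) = (-149 + 71)*(-4/7 - 1*1) = -78*(-4/7 - 1) = -78*(-11/7) = 858/7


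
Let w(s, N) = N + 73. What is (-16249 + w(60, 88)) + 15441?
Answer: -647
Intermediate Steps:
w(s, N) = 73 + N
(-16249 + w(60, 88)) + 15441 = (-16249 + (73 + 88)) + 15441 = (-16249 + 161) + 15441 = -16088 + 15441 = -647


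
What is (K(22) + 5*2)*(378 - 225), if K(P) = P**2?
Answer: 75582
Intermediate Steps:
(K(22) + 5*2)*(378 - 225) = (22**2 + 5*2)*(378 - 225) = (484 + 10)*153 = 494*153 = 75582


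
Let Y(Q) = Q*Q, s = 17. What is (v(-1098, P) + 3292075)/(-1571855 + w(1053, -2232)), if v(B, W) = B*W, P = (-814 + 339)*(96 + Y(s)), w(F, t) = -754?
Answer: -204088825/1572609 ≈ -129.78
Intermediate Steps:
Y(Q) = Q²
P = -182875 (P = (-814 + 339)*(96 + 17²) = -475*(96 + 289) = -475*385 = -182875)
(v(-1098, P) + 3292075)/(-1571855 + w(1053, -2232)) = (-1098*(-182875) + 3292075)/(-1571855 - 754) = (200796750 + 3292075)/(-1572609) = 204088825*(-1/1572609) = -204088825/1572609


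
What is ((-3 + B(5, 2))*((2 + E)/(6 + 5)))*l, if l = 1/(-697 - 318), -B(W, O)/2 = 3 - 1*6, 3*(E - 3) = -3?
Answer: -12/11165 ≈ -0.0010748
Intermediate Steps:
E = 2 (E = 3 + (⅓)*(-3) = 3 - 1 = 2)
B(W, O) = 6 (B(W, O) = -2*(3 - 1*6) = -2*(3 - 6) = -2*(-3) = 6)
l = -1/1015 (l = 1/(-1015) = -1/1015 ≈ -0.00098522)
((-3 + B(5, 2))*((2 + E)/(6 + 5)))*l = ((-3 + 6)*((2 + 2)/(6 + 5)))*(-1/1015) = (3*(4/11))*(-1/1015) = (12/11)*(-1/1015) = -12/11165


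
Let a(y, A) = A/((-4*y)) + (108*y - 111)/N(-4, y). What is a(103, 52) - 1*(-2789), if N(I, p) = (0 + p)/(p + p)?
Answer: 2555932/103 ≈ 24815.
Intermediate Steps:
N(I, p) = ½ (N(I, p) = p/((2*p)) = p*(1/(2*p)) = ½)
a(y, A) = -222 + 216*y - A/(4*y) (a(y, A) = A/((-4*y)) + (108*y - 111)/(½) = A*(-1/(4*y)) + (-111 + 108*y)*2 = -A/(4*y) + (-222 + 216*y) = -222 + 216*y - A/(4*y))
a(103, 52) - 1*(-2789) = (-222 + 216*103 - ¼*52/103) - 1*(-2789) = (-222 + 22248 - ¼*52*1/103) + 2789 = (-222 + 22248 - 13/103) + 2789 = 2268665/103 + 2789 = 2555932/103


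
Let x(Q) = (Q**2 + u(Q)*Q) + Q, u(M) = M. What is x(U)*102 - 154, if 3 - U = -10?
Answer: 35648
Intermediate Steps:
U = 13 (U = 3 - 1*(-10) = 3 + 10 = 13)
x(Q) = Q + 2*Q**2 (x(Q) = (Q**2 + Q*Q) + Q = (Q**2 + Q**2) + Q = 2*Q**2 + Q = Q + 2*Q**2)
x(U)*102 - 154 = (13*(1 + 2*13))*102 - 154 = (13*(1 + 26))*102 - 154 = (13*27)*102 - 154 = 351*102 - 154 = 35802 - 154 = 35648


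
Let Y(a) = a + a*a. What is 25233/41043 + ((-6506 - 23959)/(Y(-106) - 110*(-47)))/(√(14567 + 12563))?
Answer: 8411/13681 - 6093*√27130/88443800 ≈ 0.60345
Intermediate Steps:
Y(a) = a + a²
25233/41043 + ((-6506 - 23959)/(Y(-106) - 110*(-47)))/(√(14567 + 12563)) = 25233/41043 + ((-6506 - 23959)/(-106*(1 - 106) - 110*(-47)))/(√(14567 + 12563)) = 25233*(1/41043) + (-30465/(-106*(-105) + 5170))/(√27130) = 8411/13681 + (-30465/(11130 + 5170))*(√27130/27130) = 8411/13681 + (-30465/16300)*(√27130/27130) = 8411/13681 + (-30465*1/16300)*(√27130/27130) = 8411/13681 - 6093*√27130/88443800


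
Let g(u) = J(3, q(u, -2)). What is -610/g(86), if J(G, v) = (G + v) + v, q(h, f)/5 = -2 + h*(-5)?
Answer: 610/4317 ≈ 0.14130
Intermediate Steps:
q(h, f) = -10 - 25*h (q(h, f) = 5*(-2 + h*(-5)) = 5*(-2 - 5*h) = -10 - 25*h)
J(G, v) = G + 2*v
g(u) = -17 - 50*u (g(u) = 3 + 2*(-10 - 25*u) = 3 + (-20 - 50*u) = -17 - 50*u)
-610/g(86) = -610/(-17 - 50*86) = -610/(-17 - 4300) = -610/(-4317) = -610*(-1/4317) = 610/4317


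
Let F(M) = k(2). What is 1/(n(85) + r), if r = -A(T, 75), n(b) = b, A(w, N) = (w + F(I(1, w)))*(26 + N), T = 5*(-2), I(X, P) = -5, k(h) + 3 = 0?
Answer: 1/1398 ≈ 0.00071531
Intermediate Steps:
k(h) = -3 (k(h) = -3 + 0 = -3)
T = -10
F(M) = -3
A(w, N) = (-3 + w)*(26 + N) (A(w, N) = (w - 3)*(26 + N) = (-3 + w)*(26 + N))
r = 1313 (r = -(-78 - 3*75 + 26*(-10) + 75*(-10)) = -(-78 - 225 - 260 - 750) = -1*(-1313) = 1313)
1/(n(85) + r) = 1/(85 + 1313) = 1/1398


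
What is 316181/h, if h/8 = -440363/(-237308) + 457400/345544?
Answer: 810217325587091/65177367918 ≈ 12431.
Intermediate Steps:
h = 65177367918/2562511111 (h = 8*(-440363/(-237308) + 457400/345544) = 8*(-440363*(-1/237308) + 457400*(1/345544)) = 8*(440363/237308 + 57175/43193) = 8*(32588683959/10250044444) = 65177367918/2562511111 ≈ 25.435)
316181/h = 316181/(65177367918/2562511111) = 316181*(2562511111/65177367918) = 810217325587091/65177367918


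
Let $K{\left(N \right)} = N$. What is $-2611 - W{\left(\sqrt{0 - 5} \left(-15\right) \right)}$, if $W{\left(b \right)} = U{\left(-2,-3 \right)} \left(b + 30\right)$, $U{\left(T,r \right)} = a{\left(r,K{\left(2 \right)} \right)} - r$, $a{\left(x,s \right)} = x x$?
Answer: $-2971 + 180 i \sqrt{5} \approx -2971.0 + 402.49 i$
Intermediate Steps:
$a{\left(x,s \right)} = x^{2}$
$U{\left(T,r \right)} = r^{2} - r$
$W{\left(b \right)} = 360 + 12 b$ ($W{\left(b \right)} = - 3 \left(-1 - 3\right) \left(b + 30\right) = \left(-3\right) \left(-4\right) \left(30 + b\right) = 12 \left(30 + b\right) = 360 + 12 b$)
$-2611 - W{\left(\sqrt{0 - 5} \left(-15\right) \right)} = -2611 - \left(360 + 12 \sqrt{0 - 5} \left(-15\right)\right) = -2611 - \left(360 + 12 \sqrt{-5} \left(-15\right)\right) = -2611 - \left(360 + 12 i \sqrt{5} \left(-15\right)\right) = -2611 - \left(360 + 12 \left(- 15 i \sqrt{5}\right)\right) = -2611 - \left(360 - 180 i \sqrt{5}\right) = -2971 + 180 i \sqrt{5}$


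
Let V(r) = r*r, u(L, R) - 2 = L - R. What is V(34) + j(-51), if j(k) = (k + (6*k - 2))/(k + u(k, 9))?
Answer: 126363/109 ≈ 1159.3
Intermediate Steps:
u(L, R) = 2 + L - R (u(L, R) = 2 + (L - R) = 2 + L - R)
V(r) = r²
j(k) = (-2 + 7*k)/(-7 + 2*k) (j(k) = (k + (6*k - 2))/(k + (2 + k - 1*9)) = (k + (-2 + 6*k))/(k + (2 + k - 9)) = (-2 + 7*k)/(k + (-7 + k)) = (-2 + 7*k)/(-7 + 2*k))
V(34) + j(-51) = 34² + (-2 + 7*(-51))/(-7 + 2*(-51)) = 1156 + (-2 - 357)/(-7 - 102) = 1156 - 359/(-109) = 1156 - 1/109*(-359) = 1156 + 359/109 = 126363/109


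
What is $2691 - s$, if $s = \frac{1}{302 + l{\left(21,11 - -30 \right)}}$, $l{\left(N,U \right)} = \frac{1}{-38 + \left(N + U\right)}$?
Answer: $\frac{19507035}{7249} \approx 2691.0$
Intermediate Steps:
$l{\left(N,U \right)} = \frac{1}{-38 + N + U}$
$s = \frac{24}{7249}$ ($s = \frac{1}{302 + \frac{1}{-38 + 21 + \left(11 - -30\right)}} = \frac{1}{302 + \frac{1}{-38 + 21 + \left(11 + 30\right)}} = \frac{1}{302 + \frac{1}{-38 + 21 + 41}} = \frac{1}{302 + \frac{1}{24}} = \frac{1}{\frac{7249}{24}} = \frac{24}{7249} \approx 0.0033108$)
$2691 - s = 2691 - \frac{24}{7249} = \frac{19507035}{7249}$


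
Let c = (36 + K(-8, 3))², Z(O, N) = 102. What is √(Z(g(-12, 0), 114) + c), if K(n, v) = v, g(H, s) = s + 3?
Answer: √1623 ≈ 40.286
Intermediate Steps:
g(H, s) = 3 + s
c = 1521 (c = (36 + 3)² = 39² = 1521)
√(Z(g(-12, 0), 114) + c) = √(102 + 1521) = √1623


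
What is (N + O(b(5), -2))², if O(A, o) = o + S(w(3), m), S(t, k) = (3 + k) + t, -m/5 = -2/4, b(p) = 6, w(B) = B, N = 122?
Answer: 66049/4 ≈ 16512.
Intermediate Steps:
m = 5/2 (m = -(-10)/4 = -5*(-½) = 5/2 ≈ 2.5000)
S(t, k) = 3 + k + t
O(A, o) = 17/2 + o (O(A, o) = o + (3 + 5/2 + 3) = o + 17/2 = 17/2 + o)
(N + O(b(5), -2))² = (122 + (17/2 - 2))² = (122 + 13/2)² = (257/2)² = 66049/4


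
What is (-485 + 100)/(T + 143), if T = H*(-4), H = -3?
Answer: -77/31 ≈ -2.4839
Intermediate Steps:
T = 12 (T = -3*(-4) = 12)
(-485 + 100)/(T + 143) = (-485 + 100)/(12 + 143) = -385/155 = -385*1/155 = -77/31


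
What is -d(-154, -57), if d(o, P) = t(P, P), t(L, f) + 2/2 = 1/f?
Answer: 58/57 ≈ 1.0175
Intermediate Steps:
t(L, f) = -1 + 1/f
d(o, P) = (1 - P)/P
-d(-154, -57) = -(1 - 1*(-57))/(-57) = -(-1)*(1 + 57)/57 = -(-1)*58/57 = -1*(-58/57) = 58/57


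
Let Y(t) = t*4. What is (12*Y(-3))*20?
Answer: -2880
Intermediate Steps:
Y(t) = 4*t
(12*Y(-3))*20 = (12*(4*(-3)))*20 = (12*(-12))*20 = -144*20 = -2880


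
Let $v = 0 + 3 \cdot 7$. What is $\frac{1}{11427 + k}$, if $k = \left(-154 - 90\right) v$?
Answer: $\frac{1}{6303} \approx 0.00015865$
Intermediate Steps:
$v = 21$ ($v = 0 + 21 = 21$)
$k = -5124$ ($k = \left(-154 - 90\right) 21 = \left(-244\right) 21 = -5124$)
$\frac{1}{11427 + k} = \frac{1}{11427 - 5124} = \frac{1}{6303}$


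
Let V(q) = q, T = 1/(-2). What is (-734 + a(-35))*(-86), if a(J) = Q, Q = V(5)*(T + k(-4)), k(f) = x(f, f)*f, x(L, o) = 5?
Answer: 71939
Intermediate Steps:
T = -½ ≈ -0.50000
k(f) = 5*f
Q = -205/2 (Q = 5*(-½ + 5*(-4)) = 5*(-½ - 20) = 5*(-41/2) = -205/2 ≈ -102.50)
a(J) = -205/2
(-734 + a(-35))*(-86) = (-734 - 205/2)*(-86) = -1673/2*(-86) = 71939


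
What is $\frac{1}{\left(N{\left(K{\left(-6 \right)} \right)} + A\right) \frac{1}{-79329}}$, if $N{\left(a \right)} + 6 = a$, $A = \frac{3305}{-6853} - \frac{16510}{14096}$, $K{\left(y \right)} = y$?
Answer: $\frac{3831586257576}{659464483} \approx 5810.1$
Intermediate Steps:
$A = - \frac{79865155}{48299944}$ ($A = 3305 \left(- \frac{1}{6853}\right) - \frac{8255}{7048} = - \frac{3305}{6853} - \frac{8255}{7048} = - \frac{79865155}{48299944} \approx -1.6535$)
$N{\left(a \right)} = -6 + a$
$\frac{1}{\left(N{\left(K{\left(-6 \right)} \right)} + A\right) \frac{1}{-79329}} = \frac{1}{\left(\left(-6 - 6\right) - \frac{79865155}{48299944}\right) \frac{1}{-79329}} = \frac{1}{\left(-12 - \frac{79865155}{48299944}\right) \left(- \frac{1}{79329}\right)} = \frac{1}{\left(- \frac{659464483}{48299944}\right) \left(- \frac{1}{79329}\right)} = \frac{1}{\frac{659464483}{3831586257576}} = \frac{3831586257576}{659464483}$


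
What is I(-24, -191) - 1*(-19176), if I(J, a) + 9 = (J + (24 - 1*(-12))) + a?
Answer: 18988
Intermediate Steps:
I(J, a) = 27 + J + a (I(J, a) = -9 + ((J + (24 - 1*(-12))) + a) = -9 + ((J + (24 + 12)) + a) = -9 + ((J + 36) + a) = -9 + ((36 + J) + a) = -9 + (36 + J + a) = 27 + J + a)
I(-24, -191) - 1*(-19176) = (27 - 24 - 191) - 1*(-19176) = -188 + 19176 = 18988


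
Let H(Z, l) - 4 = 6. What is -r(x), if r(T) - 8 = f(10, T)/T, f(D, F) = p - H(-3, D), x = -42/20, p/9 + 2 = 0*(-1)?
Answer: -64/3 ≈ -21.333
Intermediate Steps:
p = -18 (p = -18 + 9*(0*(-1)) = -18 + 9*0 = -18 + 0 = -18)
H(Z, l) = 10 (H(Z, l) = 4 + 6 = 10)
x = -21/10 (x = -42*1/20 = -21/10 ≈ -2.1000)
f(D, F) = -28 (f(D, F) = -18 - 1*10 = -18 - 10 = -28)
r(T) = 8 - 28/T
-r(x) = -(8 - 28/(-21/10)) = -(8 - 28*(-10/21)) = -(8 + 40/3) = -1*64/3 = -64/3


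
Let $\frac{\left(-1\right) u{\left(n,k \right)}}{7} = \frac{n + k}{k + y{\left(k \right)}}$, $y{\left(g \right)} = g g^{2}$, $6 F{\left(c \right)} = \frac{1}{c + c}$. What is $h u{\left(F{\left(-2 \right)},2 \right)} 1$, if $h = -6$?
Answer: $\frac{329}{40} \approx 8.225$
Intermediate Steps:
$F{\left(c \right)} = \frac{1}{12 c}$ ($F{\left(c \right)} = \frac{1}{6 \left(c + c\right)} = \frac{1}{6 \cdot 2 c} = \frac{\frac{1}{2} \frac{1}{c}}{6} = \frac{1}{12 c}$)
$y{\left(g \right)} = g^{3}$
$u{\left(n,k \right)} = - \frac{7 \left(k + n\right)}{k + k^{3}}$ ($u{\left(n,k \right)} = - 7 \frac{n + k}{k + k^{3}} = - 7 \frac{k + n}{k + k^{3}} = - \frac{7 \left(k + n\right)}{k + k^{3}}$)
$h u{\left(F{\left(-2 \right)},2 \right)} 1 = - 6 \frac{\left(-7\right) 2 - 7 \frac{1}{12 \left(-2\right)}}{2 + 2^{3}} \cdot 1 = - 6 \frac{-14 - 7 \cdot \frac{1}{12} \left(- \frac{1}{2}\right)}{2 + 8} \cdot 1 = - 6 \frac{-14 - - \frac{7}{24}}{10} \cdot 1 = - 6 \frac{-14 + \frac{7}{24}}{10} \cdot 1 = - 6 \cdot \frac{1}{10} \left(- \frac{329}{24}\right) 1 = \left(-6\right) \left(- \frac{329}{240}\right) 1 = \frac{329}{40} \cdot 1 = \frac{329}{40}$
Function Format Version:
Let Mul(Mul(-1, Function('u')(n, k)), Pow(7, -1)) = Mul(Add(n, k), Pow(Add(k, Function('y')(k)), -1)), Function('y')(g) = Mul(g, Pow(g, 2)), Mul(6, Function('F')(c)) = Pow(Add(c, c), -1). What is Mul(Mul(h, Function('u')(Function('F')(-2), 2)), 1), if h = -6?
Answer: Rational(329, 40) ≈ 8.2250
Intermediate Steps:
Function('F')(c) = Mul(Rational(1, 12), Pow(c, -1)) (Function('F')(c) = Mul(Rational(1, 6), Pow(Add(c, c), -1)) = Mul(Rational(1, 6), Pow(Mul(2, c), -1)) = Mul(Rational(1, 6), Mul(Rational(1, 2), Pow(c, -1))) = Mul(Rational(1, 12), Pow(c, -1)))
Function('y')(g) = Pow(g, 3)
Function('u')(n, k) = Mul(-7, Pow(Add(k, Pow(k, 3)), -1), Add(k, n)) (Function('u')(n, k) = Mul(-7, Mul(Add(n, k), Pow(Add(k, Pow(k, 3)), -1))) = Mul(-7, Mul(Add(k, n), Pow(Add(k, Pow(k, 3)), -1))) = Mul(-7, Mul(Pow(Add(k, Pow(k, 3)), -1), Add(k, n))) = Mul(-7, Pow(Add(k, Pow(k, 3)), -1), Add(k, n)))
Mul(Mul(h, Function('u')(Function('F')(-2), 2)), 1) = Mul(Mul(-6, Mul(Pow(Add(2, Pow(2, 3)), -1), Add(Mul(-7, 2), Mul(-7, Mul(Rational(1, 12), Pow(-2, -1)))))), 1) = Mul(Mul(-6, Mul(Pow(Add(2, 8), -1), Add(-14, Mul(-7, Mul(Rational(1, 12), Rational(-1, 2)))))), 1) = Mul(Mul(-6, Mul(Pow(10, -1), Add(-14, Mul(-7, Rational(-1, 24))))), 1) = Mul(Mul(-6, Mul(Rational(1, 10), Add(-14, Rational(7, 24)))), 1) = Mul(Mul(-6, Mul(Rational(1, 10), Rational(-329, 24))), 1) = Mul(Mul(-6, Rational(-329, 240)), 1) = Mul(Rational(329, 40), 1) = Rational(329, 40)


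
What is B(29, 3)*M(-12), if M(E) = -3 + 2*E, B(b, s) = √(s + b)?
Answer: -108*√2 ≈ -152.74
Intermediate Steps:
B(b, s) = √(b + s)
B(29, 3)*M(-12) = √(29 + 3)*(-3 + 2*(-12)) = √32*(-3 - 24) = (4*√2)*(-27) = -108*√2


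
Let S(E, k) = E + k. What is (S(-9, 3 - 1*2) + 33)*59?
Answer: 1475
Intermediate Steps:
(S(-9, 3 - 1*2) + 33)*59 = ((-9 + (3 - 1*2)) + 33)*59 = ((-9 + (3 - 2)) + 33)*59 = ((-9 + 1) + 33)*59 = (-8 + 33)*59 = 25*59 = 1475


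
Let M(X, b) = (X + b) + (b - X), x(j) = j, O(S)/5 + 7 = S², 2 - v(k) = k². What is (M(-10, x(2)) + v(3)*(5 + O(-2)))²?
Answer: 5476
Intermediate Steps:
v(k) = 2 - k²
O(S) = -35 + 5*S²
M(X, b) = 2*b
(M(-10, x(2)) + v(3)*(5 + O(-2)))² = (2*2 + (2 - 1*3²)*(5 + (-35 + 5*(-2)²)))² = (4 + (2 - 1*9)*(5 + (-35 + 5*4)))² = (4 + (2 - 9)*(5 + (-35 + 20)))² = (4 - 7*(5 - 15))² = (4 - 7*(-10))² = (4 + 70)² = 74² = 5476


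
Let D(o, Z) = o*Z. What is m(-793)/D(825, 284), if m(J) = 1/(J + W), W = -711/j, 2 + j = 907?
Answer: -181/33663099360 ≈ -5.3768e-9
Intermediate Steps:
j = 905 (j = -2 + 907 = 905)
W = -711/905 ≈ -0.78563
D(o, Z) = Z*o
m(J) = 1/(-711/905 + J) (m(J) = 1/(J - 711/905) = 1/(-711/905 + J))
m(-793)/D(825, 284) = (905/(-711 + 905*(-793)))/((284*825)) = (905/(-711 - 717665))/234300 = (905/(-718376))*(1/234300) = (905*(-1/718376))*(1/234300) = -905/718376*1/234300 = -181/33663099360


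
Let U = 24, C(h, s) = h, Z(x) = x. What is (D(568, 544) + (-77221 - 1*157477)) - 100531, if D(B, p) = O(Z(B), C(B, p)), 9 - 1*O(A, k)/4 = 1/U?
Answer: -2011159/6 ≈ -3.3519e+5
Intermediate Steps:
O(A, k) = 215/6 (O(A, k) = 36 - 4/24 = 36 - 4*1/24 = 36 - ⅙ = 215/6)
D(B, p) = 215/6
(D(568, 544) + (-77221 - 1*157477)) - 100531 = (215/6 + (-77221 - 1*157477)) - 100531 = (215/6 + (-77221 - 157477)) - 100531 = (215/6 - 234698) - 100531 = -1407973/6 - 100531 = -2011159/6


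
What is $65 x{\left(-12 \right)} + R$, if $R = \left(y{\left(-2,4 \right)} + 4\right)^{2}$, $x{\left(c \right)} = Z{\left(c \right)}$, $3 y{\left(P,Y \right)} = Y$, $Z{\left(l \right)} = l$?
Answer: $- \frac{6764}{9} \approx -751.56$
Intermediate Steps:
$y{\left(P,Y \right)} = \frac{Y}{3}$
$x{\left(c \right)} = c$
$R = \frac{256}{9}$ ($R = \left(\frac{1}{3} \cdot 4 + 4\right)^{2} = \left(\frac{4}{3} + 4\right)^{2} = \left(\frac{16}{3}\right)^{2} = \frac{256}{9} \approx 28.444$)
$65 x{\left(-12 \right)} + R = 65 \left(-12\right) + \frac{256}{9} = -780 + \frac{256}{9} = - \frac{6764}{9}$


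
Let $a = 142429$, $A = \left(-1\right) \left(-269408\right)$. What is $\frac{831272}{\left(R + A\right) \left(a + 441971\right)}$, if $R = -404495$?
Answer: $- \frac{103909}{9868105350} \approx -1.053 \cdot 10^{-5}$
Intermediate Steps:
$A = 269408$
$\frac{831272}{\left(R + A\right) \left(a + 441971\right)} = \frac{831272}{\left(-404495 + 269408\right) \left(142429 + 441971\right)} = \frac{831272}{\left(-135087\right) 584400} = \frac{831272}{-78944842800} = 831272 \left(- \frac{1}{78944842800}\right) = - \frac{103909}{9868105350}$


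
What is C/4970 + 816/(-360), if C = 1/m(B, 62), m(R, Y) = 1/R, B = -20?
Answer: -16928/7455 ≈ -2.2707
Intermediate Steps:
C = -20 (C = 1/(1/(-20)) = 1/(-1/20) = -20)
C/4970 + 816/(-360) = -20/4970 + 816/(-360) = -20*1/4970 + 816*(-1/360) = -2/497 - 34/15 = -16928/7455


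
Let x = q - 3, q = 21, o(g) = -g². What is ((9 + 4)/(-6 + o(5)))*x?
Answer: -234/31 ≈ -7.5484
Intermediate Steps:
x = 18 (x = 21 - 3 = 18)
((9 + 4)/(-6 + o(5)))*x = ((9 + 4)/(-6 - 1*5²))*18 = (13/(-6 - 1*25))*18 = (13/(-6 - 25))*18 = (13/(-31))*18 = (13*(-1/31))*18 = -13/31*18 = -234/31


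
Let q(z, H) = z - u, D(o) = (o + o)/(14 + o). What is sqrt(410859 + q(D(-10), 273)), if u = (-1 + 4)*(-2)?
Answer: 2*sqrt(102715) ≈ 640.98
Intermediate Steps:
D(o) = 2*o/(14 + o) (D(o) = (2*o)/(14 + o) = 2*o/(14 + o))
u = -6 (u = 3*(-2) = -6)
q(z, H) = 6 + z (q(z, H) = z - 1*(-6) = z + 6 = 6 + z)
sqrt(410859 + q(D(-10), 273)) = sqrt(410859 + (6 + 2*(-10)/(14 - 10))) = sqrt(410859 + (6 + 2*(-10)/4)) = sqrt(410859 + (6 + 2*(-10)*(1/4))) = sqrt(410859 + (6 - 5)) = sqrt(410859 + 1) = sqrt(410860) = 2*sqrt(102715)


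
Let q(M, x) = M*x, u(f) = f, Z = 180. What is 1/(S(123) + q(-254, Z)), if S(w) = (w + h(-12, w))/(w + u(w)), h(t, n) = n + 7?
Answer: -246/11246867 ≈ -2.1873e-5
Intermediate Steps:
h(t, n) = 7 + n
S(w) = (7 + 2*w)/(2*w) (S(w) = (w + (7 + w))/(w + w) = (7 + 2*w)/((2*w)) = (7 + 2*w)*(1/(2*w)) = (7 + 2*w)/(2*w))
1/(S(123) + q(-254, Z)) = 1/((7/2 + 123)/123 - 254*180) = 1/((1/123)*(253/2) - 45720) = 1/(253/246 - 45720) = 1/(-11246867/246) = -246/11246867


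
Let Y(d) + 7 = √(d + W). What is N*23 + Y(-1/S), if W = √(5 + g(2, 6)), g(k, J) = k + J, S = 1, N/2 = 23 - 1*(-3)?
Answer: 1189 + √(-1 + √13) ≈ 1190.6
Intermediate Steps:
N = 52 (N = 2*(23 - 1*(-3)) = 2*(23 + 3) = 2*26 = 52)
g(k, J) = J + k
W = √13 (W = √(5 + (6 + 2)) = √(5 + 8) = √13 ≈ 3.6056)
Y(d) = -7 + √(d + √13)
N*23 + Y(-1/S) = 52*23 + (-7 + √(-1/1 + √13)) = 1196 + (-7 + √(-1*1 + √13)) = 1196 + (-7 + √(-1 + √13)) = 1189 + √(-1 + √13)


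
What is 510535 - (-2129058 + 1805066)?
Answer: 834527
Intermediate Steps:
510535 - (-2129058 + 1805066) = 510535 - 1*(-323992) = 510535 + 323992 = 834527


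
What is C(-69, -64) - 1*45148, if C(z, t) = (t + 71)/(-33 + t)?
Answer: -4379363/97 ≈ -45148.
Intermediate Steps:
C(z, t) = (71 + t)/(-33 + t)
C(-69, -64) - 1*45148 = (71 - 64)/(-33 - 64) - 1*45148 = 7/(-97) - 45148 = -1/97*7 - 45148 = -7/97 - 45148 = -4379363/97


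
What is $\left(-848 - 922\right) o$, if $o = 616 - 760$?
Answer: $254880$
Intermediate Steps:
$o = -144$
$\left(-848 - 922\right) o = \left(-848 - 922\right) \left(-144\right) = \left(-1770\right) \left(-144\right) = 254880$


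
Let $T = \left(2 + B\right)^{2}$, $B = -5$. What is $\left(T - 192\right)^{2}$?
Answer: $33489$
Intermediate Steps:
$T = 9$ ($T = \left(2 - 5\right)^{2} = \left(-3\right)^{2} = 9$)
$\left(T - 192\right)^{2} = \left(9 - 192\right)^{2} = \left(-183\right)^{2} = 33489$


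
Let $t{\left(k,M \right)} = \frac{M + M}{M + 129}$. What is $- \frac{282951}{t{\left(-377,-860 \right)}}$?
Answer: $- \frac{4810167}{40} \approx -1.2025 \cdot 10^{5}$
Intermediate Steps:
$t{\left(k,M \right)} = \frac{2 M}{129 + M}$
$- \frac{282951}{t{\left(-377,-860 \right)}} = - \frac{282951}{2 \left(-860\right) \frac{1}{129 - 860}} = - \frac{282951}{2 \left(-860\right) \frac{1}{-731}} = - \frac{282951}{2 \left(-860\right) \left(- \frac{1}{731}\right)} = - \frac{282951}{\frac{40}{17}} = \left(-282951\right) \frac{17}{40} = - \frac{4810167}{40}$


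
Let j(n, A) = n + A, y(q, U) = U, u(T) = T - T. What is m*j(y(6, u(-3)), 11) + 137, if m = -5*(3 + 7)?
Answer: -413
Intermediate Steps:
u(T) = 0
m = -50 (m = -5*10 = -50)
j(n, A) = A + n
m*j(y(6, u(-3)), 11) + 137 = -50*(11 + 0) + 137 = -50*11 + 137 = -550 + 137 = -413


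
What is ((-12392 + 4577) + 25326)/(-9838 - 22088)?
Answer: -5837/10642 ≈ -0.54849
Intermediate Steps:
((-12392 + 4577) + 25326)/(-9838 - 22088) = (-7815 + 25326)/(-31926) = 17511*(-1/31926) = -5837/10642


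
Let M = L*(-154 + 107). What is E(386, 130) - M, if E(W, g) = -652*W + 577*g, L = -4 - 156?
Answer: -184182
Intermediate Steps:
L = -160
M = 7520 (M = -160*(-154 + 107) = -160*(-47) = 7520)
E(386, 130) - M = (-652*386 + 577*130) - 1*7520 = (-251672 + 75010) - 7520 = -176662 - 7520 = -184182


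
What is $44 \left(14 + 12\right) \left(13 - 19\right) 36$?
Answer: $-247104$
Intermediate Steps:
$44 \left(14 + 12\right) \left(13 - 19\right) 36 = 44 \cdot 26 \left(-6\right) 36 = 44 \left(-156\right) 36 = \left(-6864\right) 36 = -247104$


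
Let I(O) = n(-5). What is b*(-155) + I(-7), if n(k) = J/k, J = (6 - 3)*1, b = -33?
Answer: 25572/5 ≈ 5114.4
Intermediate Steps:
J = 3 (J = 3*1 = 3)
n(k) = 3/k
I(O) = -⅗ (I(O) = 3/(-5) = 3*(-⅕) = -⅗)
b*(-155) + I(-7) = -33*(-155) - ⅗ = 5115 - ⅗ = 25572/5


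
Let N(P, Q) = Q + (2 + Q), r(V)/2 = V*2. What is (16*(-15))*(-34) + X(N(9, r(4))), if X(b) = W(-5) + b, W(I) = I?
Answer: 8189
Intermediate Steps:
r(V) = 4*V (r(V) = 2*(V*2) = 2*(2*V) = 4*V)
N(P, Q) = 2 + 2*Q
X(b) = -5 + b
(16*(-15))*(-34) + X(N(9, r(4))) = (16*(-15))*(-34) + (-5 + (2 + 2*(4*4))) = -240*(-34) + (-5 + (2 + 2*16)) = 8160 + (-5 + (2 + 32)) = 8160 + (-5 + 34) = 8160 + 29 = 8189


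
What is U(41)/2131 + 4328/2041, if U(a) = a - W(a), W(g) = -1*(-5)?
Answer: 9296444/4349371 ≈ 2.1374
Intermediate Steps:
W(g) = 5
U(a) = -5 + a (U(a) = a - 1*5 = a - 5 = -5 + a)
U(41)/2131 + 4328/2041 = (-5 + 41)/2131 + 4328/2041 = 36*(1/2131) + 4328*(1/2041) = 36/2131 + 4328/2041 = 9296444/4349371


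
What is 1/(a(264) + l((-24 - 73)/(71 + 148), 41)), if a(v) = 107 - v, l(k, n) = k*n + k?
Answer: -73/12819 ≈ -0.0056947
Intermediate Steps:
l(k, n) = k + k*n
1/(a(264) + l((-24 - 73)/(71 + 148), 41)) = 1/((107 - 1*264) + ((-24 - 73)/(71 + 148))*(1 + 41)) = 1/((107 - 264) - 97/219*42) = 1/(-157 - 97*1/219*42) = 1/(-157 - 97/219*42) = 1/(-157 - 1358/73) = 1/(-12819/73) = -73/12819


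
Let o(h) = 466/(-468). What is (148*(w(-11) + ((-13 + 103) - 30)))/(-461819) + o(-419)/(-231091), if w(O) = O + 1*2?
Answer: -408052715285/24972998199786 ≈ -0.016340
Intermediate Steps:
w(O) = 2 + O (w(O) = O + 2 = 2 + O)
o(h) = -233/234 (o(h) = 466*(-1/468) = -233/234)
(148*(w(-11) + ((-13 + 103) - 30)))/(-461819) + o(-419)/(-231091) = (148*((2 - 11) + ((-13 + 103) - 30)))/(-461819) - 233/234/(-231091) = (148*(-9 + (90 - 30)))*(-1/461819) - 233/234*(-1/231091) = (148*(-9 + 60))*(-1/461819) + 233/54075294 = (148*51)*(-1/461819) + 233/54075294 = 7548*(-1/461819) + 233/54075294 = -7548/461819 + 233/54075294 = -408052715285/24972998199786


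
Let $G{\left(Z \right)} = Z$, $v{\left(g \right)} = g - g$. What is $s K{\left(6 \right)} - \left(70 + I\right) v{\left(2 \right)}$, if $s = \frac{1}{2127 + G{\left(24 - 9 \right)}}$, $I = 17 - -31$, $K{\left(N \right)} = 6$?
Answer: $\frac{1}{357} \approx 0.0028011$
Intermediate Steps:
$v{\left(g \right)} = 0$
$I = 48$ ($I = 17 + 31 = 48$)
$s = \frac{1}{2142}$ ($s = \frac{1}{2127 + \left(24 - 9\right)} = \frac{1}{2127 + 15} = \frac{1}{2142} \approx 0.00046685$)
$s K{\left(6 \right)} - \left(70 + I\right) v{\left(2 \right)} = \frac{1}{2142} \cdot 6 - \left(70 + 48\right) 0 = \frac{1}{357} - 118 \cdot 0 = \frac{1}{357} - 0 = \frac{1}{357} + 0 = \frac{1}{357}$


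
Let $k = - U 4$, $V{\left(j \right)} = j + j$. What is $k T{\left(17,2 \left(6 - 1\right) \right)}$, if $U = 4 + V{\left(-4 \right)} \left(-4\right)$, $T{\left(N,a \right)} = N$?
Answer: $-2448$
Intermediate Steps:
$V{\left(j \right)} = 2 j$
$U = 36$ ($U = 4 + 2 \left(-4\right) \left(-4\right) = 4 - -32 = 4 + 32 = 36$)
$k = -144$ ($k = - 36 \cdot 4 = \left(-1\right) 144 = -144$)
$k T{\left(17,2 \left(6 - 1\right) \right)} = \left(-144\right) 17 = -2448$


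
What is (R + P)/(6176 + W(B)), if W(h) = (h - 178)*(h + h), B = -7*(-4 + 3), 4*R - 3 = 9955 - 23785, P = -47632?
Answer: -204355/15128 ≈ -13.508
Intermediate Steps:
R = -13827/4 (R = 3/4 + (9955 - 23785)/4 = 3/4 + (1/4)*(-13830) = 3/4 - 6915/2 = -13827/4 ≈ -3456.8)
B = 7 (B = -7*(-1) = 7)
W(h) = 2*h*(-178 + h) (W(h) = (-178 + h)*(2*h) = 2*h*(-178 + h))
(R + P)/(6176 + W(B)) = (-13827/4 - 47632)/(6176 + 2*7*(-178 + 7)) = -204355/(4*(6176 + 2*7*(-171))) = -204355/(4*(6176 - 2394)) = -204355/4/3782 = -204355/4*1/3782 = -204355/15128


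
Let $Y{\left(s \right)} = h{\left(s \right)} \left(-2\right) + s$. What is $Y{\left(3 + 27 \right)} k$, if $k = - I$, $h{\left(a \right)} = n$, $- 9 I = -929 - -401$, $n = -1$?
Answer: $- \frac{5632}{3} \approx -1877.3$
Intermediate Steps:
$I = \frac{176}{3}$ ($I = - \frac{-929 - -401}{9} = - \frac{-929 + 401}{9} = \left(- \frac{1}{9}\right) \left(-528\right) = \frac{176}{3} \approx 58.667$)
$h{\left(a \right)} = -1$
$Y{\left(s \right)} = 2 + s$ ($Y{\left(s \right)} = \left(-1\right) \left(-2\right) + s = 2 + s$)
$k = - \frac{176}{3}$ ($k = \left(-1\right) \frac{176}{3} = - \frac{176}{3} \approx -58.667$)
$Y{\left(3 + 27 \right)} k = \left(2 + \left(3 + 27\right)\right) \left(- \frac{176}{3}\right) = \left(2 + 30\right) \left(- \frac{176}{3}\right) = 32 \left(- \frac{176}{3}\right) = - \frac{5632}{3}$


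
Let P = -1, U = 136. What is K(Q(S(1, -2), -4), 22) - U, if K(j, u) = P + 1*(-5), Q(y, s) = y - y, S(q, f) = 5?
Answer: -142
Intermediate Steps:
Q(y, s) = 0
K(j, u) = -6 (K(j, u) = -1 + 1*(-5) = -1 - 5 = -6)
K(Q(S(1, -2), -4), 22) - U = -6 - 1*136 = -6 - 136 = -142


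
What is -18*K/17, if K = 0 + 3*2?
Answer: -108/17 ≈ -6.3529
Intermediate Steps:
K = 6 (K = 0 + 6 = 6)
-18*K/17 = -18*6/17 = -108*1/17 = -108/17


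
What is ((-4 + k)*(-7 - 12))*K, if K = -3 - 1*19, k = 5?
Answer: 418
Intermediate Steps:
K = -22 (K = -3 - 19 = -22)
((-4 + k)*(-7 - 12))*K = ((-4 + 5)*(-7 - 12))*(-22) = (1*(-19))*(-22) = -19*(-22) = 418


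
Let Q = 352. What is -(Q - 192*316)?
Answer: 60320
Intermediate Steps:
-(Q - 192*316) = -(352 - 192*316) = -(352 - 60672) = -1*(-60320) = 60320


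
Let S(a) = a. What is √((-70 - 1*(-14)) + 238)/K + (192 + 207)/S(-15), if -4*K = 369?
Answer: -133/5 - 4*√182/369 ≈ -26.746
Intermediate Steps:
K = -369/4 (K = -¼*369 = -369/4 ≈ -92.250)
√((-70 - 1*(-14)) + 238)/K + (192 + 207)/S(-15) = √((-70 - 1*(-14)) + 238)/(-369/4) + (192 + 207)/(-15) = √((-70 + 14) + 238)*(-4/369) + 399*(-1/15) = √(-56 + 238)*(-4/369) - 133/5 = √182*(-4/369) - 133/5 = -4*√182/369 - 133/5 = -133/5 - 4*√182/369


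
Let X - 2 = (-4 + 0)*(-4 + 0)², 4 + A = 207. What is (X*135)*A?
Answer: -1699110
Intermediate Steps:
A = 203 (A = -4 + 207 = 203)
X = -62 (X = 2 + (-4 + 0)*(-4 + 0)² = 2 - 4*(-4)² = 2 - 4*16 = 2 - 64 = -62)
(X*135)*A = -62*135*203 = -8370*203 = -1699110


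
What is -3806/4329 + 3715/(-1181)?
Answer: -20577121/5112549 ≈ -4.0248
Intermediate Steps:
-3806/4329 + 3715/(-1181) = -3806*1/4329 + 3715*(-1/1181) = -3806/4329 - 3715/1181 = -20577121/5112549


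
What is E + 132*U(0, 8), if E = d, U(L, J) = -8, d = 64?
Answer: -992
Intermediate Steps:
E = 64
E + 132*U(0, 8) = 64 + 132*(-8) = 64 - 1056 = -992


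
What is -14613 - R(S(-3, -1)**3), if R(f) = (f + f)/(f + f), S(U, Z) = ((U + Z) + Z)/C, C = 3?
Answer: -14614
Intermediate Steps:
S(U, Z) = U/3 + 2*Z/3 (S(U, Z) = ((U + Z) + Z)/3 = (U + 2*Z)*(1/3) = U/3 + 2*Z/3)
R(f) = 1 (R(f) = (2*f)/((2*f)) = (2*f)*(1/(2*f)) = 1)
-14613 - R(S(-3, -1)**3) = -14613 - 1*1 = -14613 - 1 = -14614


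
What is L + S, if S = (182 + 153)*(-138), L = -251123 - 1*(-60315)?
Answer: -237038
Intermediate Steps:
L = -190808 (L = -251123 + 60315 = -190808)
S = -46230 (S = 335*(-138) = -46230)
L + S = -190808 - 46230 = -237038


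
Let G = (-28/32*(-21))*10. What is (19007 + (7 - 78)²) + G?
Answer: 96927/4 ≈ 24232.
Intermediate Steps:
G = 735/4 (G = (-28*1/32*(-21))*10 = -7/8*(-21)*10 = (147/8)*10 = 735/4 ≈ 183.75)
(19007 + (7 - 78)²) + G = (19007 + (7 - 78)²) + 735/4 = (19007 + (-71)²) + 735/4 = (19007 + 5041) + 735/4 = 24048 + 735/4 = 96927/4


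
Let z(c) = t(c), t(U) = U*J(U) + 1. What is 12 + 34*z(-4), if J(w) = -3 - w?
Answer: -90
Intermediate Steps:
t(U) = 1 + U*(-3 - U) (t(U) = U*(-3 - U) + 1 = 1 + U*(-3 - U))
z(c) = 1 - c*(3 + c)
12 + 34*z(-4) = 12 + 34*(1 - 1*(-4)*(3 - 4)) = 12 + 34*(1 - 1*(-4)*(-1)) = 12 + 34*(1 - 4) = 12 + 34*(-3) = 12 - 102 = -90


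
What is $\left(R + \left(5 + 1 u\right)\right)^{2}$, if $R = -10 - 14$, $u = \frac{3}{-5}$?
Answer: $\frac{9604}{25} \approx 384.16$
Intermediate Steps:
$u = - \frac{3}{5}$ ($u = 3 \left(- \frac{1}{5}\right) = - \frac{3}{5} \approx -0.6$)
$R = -24$
$\left(R + \left(5 + 1 u\right)\right)^{2} = \left(-24 + \left(5 + 1 \left(- \frac{3}{5}\right)\right)\right)^{2} = \left(-24 + \left(5 - \frac{3}{5}\right)\right)^{2} = \left(-24 + \frac{22}{5}\right)^{2} = \left(- \frac{98}{5}\right)^{2} = \frac{9604}{25}$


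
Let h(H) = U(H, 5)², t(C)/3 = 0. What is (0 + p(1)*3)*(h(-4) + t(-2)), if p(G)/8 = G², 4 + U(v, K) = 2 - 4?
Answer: 864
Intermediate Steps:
t(C) = 0 (t(C) = 3*0 = 0)
U(v, K) = -6 (U(v, K) = -4 + (2 - 4) = -4 - 2 = -6)
p(G) = 8*G²
h(H) = 36 (h(H) = (-6)² = 36)
(0 + p(1)*3)*(h(-4) + t(-2)) = (0 + (8*1²)*3)*(36 + 0) = (0 + (8*1)*3)*36 = (0 + 8*3)*36 = (0 + 24)*36 = 24*36 = 864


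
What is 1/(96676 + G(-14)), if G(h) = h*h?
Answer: 1/96872 ≈ 1.0323e-5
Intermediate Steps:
G(h) = h²
1/(96676 + G(-14)) = 1/(96676 + (-14)²) = 1/(96676 + 196) = 1/96872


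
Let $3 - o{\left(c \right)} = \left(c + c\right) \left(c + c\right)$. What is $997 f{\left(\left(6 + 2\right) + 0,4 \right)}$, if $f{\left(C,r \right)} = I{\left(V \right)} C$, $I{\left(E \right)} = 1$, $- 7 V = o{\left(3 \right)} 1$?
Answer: $7976$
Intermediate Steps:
$o{\left(c \right)} = 3 - 4 c^{2}$ ($o{\left(c \right)} = 3 - \left(c + c\right) \left(c + c\right) = 3 - 2 c 2 c = 3 - 4 c^{2}$)
$V = \frac{33}{7}$ ($V = - \frac{\left(3 - 4 \cdot 3^{2}\right) 1}{7} = - \frac{\left(3 - 36\right) 1}{7} = - \frac{\left(-33\right) 1}{7} = \left(- \frac{1}{7}\right) \left(-33\right) = \frac{33}{7} \approx 4.7143$)
$f{\left(C,r \right)} = C$ ($f{\left(C,r \right)} = 1 C = C$)
$997 f{\left(\left(6 + 2\right) + 0,4 \right)} = 997 \left(\left(6 + 2\right) + 0\right) = 997 \left(8 + 0\right) = 997 \cdot 8 = 7976$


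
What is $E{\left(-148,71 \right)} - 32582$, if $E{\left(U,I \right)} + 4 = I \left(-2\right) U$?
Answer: $-11570$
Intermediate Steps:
$E{\left(U,I \right)} = -4 - 2 I U$ ($E{\left(U,I \right)} = -4 + I \left(-2\right) U = -4 + - 2 I U = -4 - 2 I U$)
$E{\left(-148,71 \right)} - 32582 = \left(-4 - 142 \left(-148\right)\right) - 32582 = \left(-4 + 21016\right) - 32582 = 21012 - 32582 = -11570$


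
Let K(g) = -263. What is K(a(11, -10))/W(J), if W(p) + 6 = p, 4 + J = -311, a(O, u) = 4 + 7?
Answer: 263/321 ≈ 0.81931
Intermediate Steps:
a(O, u) = 11
J = -315 (J = -4 - 311 = -315)
W(p) = -6 + p
K(a(11, -10))/W(J) = -263/(-6 - 315) = -263/(-321) = -263*(-1/321) = 263/321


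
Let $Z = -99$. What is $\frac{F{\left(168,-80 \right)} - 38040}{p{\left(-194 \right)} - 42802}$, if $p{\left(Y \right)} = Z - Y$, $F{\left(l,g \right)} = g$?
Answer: $\frac{38120}{42707} \approx 0.89259$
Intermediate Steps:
$p{\left(Y \right)} = -99 - Y$
$\frac{F{\left(168,-80 \right)} - 38040}{p{\left(-194 \right)} - 42802} = \frac{-80 - 38040}{\left(-99 - -194\right) - 42802} = - \frac{38120}{\left(-99 + 194\right) - 42802} = - \frac{38120}{95 - 42802} = - \frac{38120}{-42707} = \left(-38120\right) \left(- \frac{1}{42707}\right) = \frac{38120}{42707}$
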